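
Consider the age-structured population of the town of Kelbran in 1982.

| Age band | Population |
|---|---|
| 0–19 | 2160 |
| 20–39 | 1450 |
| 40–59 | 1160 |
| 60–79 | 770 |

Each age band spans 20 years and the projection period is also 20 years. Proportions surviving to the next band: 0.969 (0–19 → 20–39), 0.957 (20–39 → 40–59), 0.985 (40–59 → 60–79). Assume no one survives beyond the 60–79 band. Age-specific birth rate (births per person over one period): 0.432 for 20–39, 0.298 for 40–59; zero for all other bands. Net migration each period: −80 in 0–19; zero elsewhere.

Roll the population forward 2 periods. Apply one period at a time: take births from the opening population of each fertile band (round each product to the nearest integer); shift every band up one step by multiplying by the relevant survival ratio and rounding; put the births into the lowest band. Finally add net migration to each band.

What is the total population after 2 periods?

5472

Numbering the groups 1..4 from youngest to oldest:
Period 1.
Births: 1450 × 0.432 = 626 ; 1160 × 0.298 = 346 → 972
Group 2: 2160 × 0.969 = 2093
Group 3: 1450 × 0.957 = 1388
Group 4: 1160 × 0.985 = 1143
Net migration: Group 1 − 80 → 892
→ [892, 2093, 1388, 1143]
Period 2.
Births: 2093 × 0.432 = 904 ; 1388 × 0.298 = 414 → 1318
Group 2: 892 × 0.969 = 864
Group 3: 2093 × 0.957 = 2003
Group 4: 1388 × 0.985 = 1367
Net migration: Group 1 − 80 → 1238
→ [1238, 864, 2003, 1367]
Total after period 2: 1238 + 864 + 2003 + 1367 = 5472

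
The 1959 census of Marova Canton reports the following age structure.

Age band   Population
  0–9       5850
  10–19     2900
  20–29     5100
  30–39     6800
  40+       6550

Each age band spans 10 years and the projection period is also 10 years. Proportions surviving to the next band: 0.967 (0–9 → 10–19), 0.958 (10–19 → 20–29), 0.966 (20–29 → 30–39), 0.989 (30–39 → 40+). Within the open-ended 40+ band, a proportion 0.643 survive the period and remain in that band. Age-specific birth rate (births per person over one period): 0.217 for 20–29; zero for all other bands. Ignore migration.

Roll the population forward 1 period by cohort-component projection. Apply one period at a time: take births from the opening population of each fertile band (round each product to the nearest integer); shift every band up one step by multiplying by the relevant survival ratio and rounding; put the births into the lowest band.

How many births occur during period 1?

After projecting period 1:
Births: 5100 × 0.217 = 1107
10–19: 5850 × 0.967 = 5657
20–29: 2900 × 0.958 = 2778
30–39: 5100 × 0.966 = 4927
40+: 6800 × 0.989 + 6550 × 0.643 = 6725 + 4212 = 10937
End of period: [1107, 5657, 2778, 4927, 10937]

1107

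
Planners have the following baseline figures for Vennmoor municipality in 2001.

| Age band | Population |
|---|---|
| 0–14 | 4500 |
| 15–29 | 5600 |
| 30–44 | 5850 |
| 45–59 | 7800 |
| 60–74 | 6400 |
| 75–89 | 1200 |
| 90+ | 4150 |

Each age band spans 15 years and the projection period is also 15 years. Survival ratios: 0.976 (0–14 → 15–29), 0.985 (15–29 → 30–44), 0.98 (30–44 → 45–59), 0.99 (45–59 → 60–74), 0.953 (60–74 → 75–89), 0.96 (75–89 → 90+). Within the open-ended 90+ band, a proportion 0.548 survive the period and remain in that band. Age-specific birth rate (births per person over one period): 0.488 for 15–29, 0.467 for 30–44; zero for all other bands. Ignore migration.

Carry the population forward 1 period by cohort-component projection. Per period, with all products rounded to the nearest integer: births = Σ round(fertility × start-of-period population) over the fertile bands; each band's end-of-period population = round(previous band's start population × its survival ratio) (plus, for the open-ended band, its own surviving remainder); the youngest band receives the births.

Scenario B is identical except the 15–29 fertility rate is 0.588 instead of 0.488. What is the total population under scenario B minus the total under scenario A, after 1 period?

(Bands numbered youngest = 1 to oldest = 7.)
Period 1.
Births: 5600 × 0.488 = 2733  |  5850 × 0.467 = 2732 → total 5465
Band 2: 4500 × 0.976 = 4392
Band 3: 5600 × 0.985 = 5516
Band 4: 5850 × 0.98 = 5733
Band 5: 7800 × 0.99 = 7722
Band 6: 6400 × 0.953 = 6099
Band 7: 1200 × 0.96 + 4150 × 0.548 = 1152 + 2274 = 3426
→ [5465, 4392, 5516, 5733, 7722, 6099, 3426]
Scenario A total after 1 period: 38353
Scenario B projection —
Period 1.
Births: 5600 × 0.588 = 3293  |  5850 × 0.467 = 2732 → total 6025
Band 2: 4500 × 0.976 = 4392
Band 3: 5600 × 0.985 = 5516
Band 4: 5850 × 0.98 = 5733
Band 5: 7800 × 0.99 = 7722
Band 6: 6400 × 0.953 = 6099
Band 7: 1200 × 0.96 + 4150 × 0.548 = 1152 + 2274 = 3426
→ [6025, 4392, 5516, 5733, 7722, 6099, 3426]
Scenario B total after 1 period: 38913
Difference B − A = 38913 − 38353 = 560

560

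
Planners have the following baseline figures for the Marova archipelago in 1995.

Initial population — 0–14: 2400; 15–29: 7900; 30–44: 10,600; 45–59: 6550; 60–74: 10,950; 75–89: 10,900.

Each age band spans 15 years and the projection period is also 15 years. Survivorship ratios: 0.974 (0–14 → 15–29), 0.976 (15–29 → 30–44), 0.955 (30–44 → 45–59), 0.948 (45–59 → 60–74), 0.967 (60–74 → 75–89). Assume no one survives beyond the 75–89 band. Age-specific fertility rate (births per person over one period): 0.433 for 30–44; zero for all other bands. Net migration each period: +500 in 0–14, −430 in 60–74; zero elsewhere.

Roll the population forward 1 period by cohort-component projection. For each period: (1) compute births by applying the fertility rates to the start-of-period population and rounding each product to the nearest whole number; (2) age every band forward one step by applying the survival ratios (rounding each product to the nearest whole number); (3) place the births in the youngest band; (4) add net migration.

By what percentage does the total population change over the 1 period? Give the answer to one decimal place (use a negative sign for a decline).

Period 1:
Births: 10600 × 0.433 = 4590
15–29: 2400 × 0.974 = 2338
30–44: 7900 × 0.976 = 7710
45–59: 10600 × 0.955 = 10123
60–74: 6550 × 0.948 = 6209
75–89: 10950 × 0.967 = 10589
Net migration: 0–14 + 500 → 5090; 60–74 − 430 → 5779
Population now: 0–14=5090, 15–29=2338, 30–44=7710, 45–59=10123, 60–74=5779, 75–89=10589
Total: 49300 → 41629; change = -7671; percentage change = -15.6%

-15.6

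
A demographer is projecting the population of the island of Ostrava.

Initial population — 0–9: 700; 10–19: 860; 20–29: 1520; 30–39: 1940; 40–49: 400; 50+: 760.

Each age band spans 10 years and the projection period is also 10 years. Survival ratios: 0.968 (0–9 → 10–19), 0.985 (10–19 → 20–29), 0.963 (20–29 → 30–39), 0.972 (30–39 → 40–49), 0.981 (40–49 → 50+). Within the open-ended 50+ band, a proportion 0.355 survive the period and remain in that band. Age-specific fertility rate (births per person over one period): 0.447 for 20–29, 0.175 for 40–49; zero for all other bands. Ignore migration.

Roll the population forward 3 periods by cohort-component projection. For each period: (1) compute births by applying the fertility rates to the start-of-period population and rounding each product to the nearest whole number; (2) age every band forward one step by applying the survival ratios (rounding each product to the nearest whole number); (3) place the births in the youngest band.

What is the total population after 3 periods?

5520

Let band 1 be 0–9 through band 6 = 50+.
— Period 1 —
Births: 1520 * 0.447 = 679 ; 400 * 0.175 = 70 → 749
Band 2: 700 * 0.968 = 678
Band 3: 860 * 0.985 = 847
Band 4: 1520 * 0.963 = 1464
Band 5: 1940 * 0.972 = 1886
Band 6: 400 * 0.981 + 760 * 0.355 = 392 + 270 = 662
→ [749, 678, 847, 1464, 1886, 662]
— Period 2 —
Births: 847 * 0.447 = 379 ; 1886 * 0.175 = 330 → 709
Band 2: 749 * 0.968 = 725
Band 3: 678 * 0.985 = 668
Band 4: 847 * 0.963 = 816
Band 5: 1464 * 0.972 = 1423
Band 6: 1886 * 0.981 + 662 * 0.355 = 1850 + 235 = 2085
→ [709, 725, 668, 816, 1423, 2085]
— Period 3 —
Births: 668 * 0.447 = 299 ; 1423 * 0.175 = 249 → 548
Band 2: 709 * 0.968 = 686
Band 3: 725 * 0.985 = 714
Band 4: 668 * 0.963 = 643
Band 5: 816 * 0.972 = 793
Band 6: 1423 * 0.981 + 2085 * 0.355 = 1396 + 740 = 2136
→ [548, 686, 714, 643, 793, 2136]
Total after period 3: 548 + 686 + 714 + 643 + 793 + 2136 = 5520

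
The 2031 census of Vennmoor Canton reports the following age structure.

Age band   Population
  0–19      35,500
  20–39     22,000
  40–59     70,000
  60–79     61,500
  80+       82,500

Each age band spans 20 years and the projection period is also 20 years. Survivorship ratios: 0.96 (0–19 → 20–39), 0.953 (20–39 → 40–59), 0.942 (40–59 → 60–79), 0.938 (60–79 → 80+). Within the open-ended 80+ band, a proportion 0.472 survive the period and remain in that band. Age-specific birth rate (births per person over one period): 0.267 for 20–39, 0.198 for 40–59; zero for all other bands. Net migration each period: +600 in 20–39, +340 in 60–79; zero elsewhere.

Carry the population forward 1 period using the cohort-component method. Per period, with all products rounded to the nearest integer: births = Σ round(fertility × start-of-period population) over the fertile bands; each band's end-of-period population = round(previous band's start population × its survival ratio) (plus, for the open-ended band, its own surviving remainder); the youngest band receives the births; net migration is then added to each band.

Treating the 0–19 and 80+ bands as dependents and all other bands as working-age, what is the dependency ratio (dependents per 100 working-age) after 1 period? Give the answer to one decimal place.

95.4

Numbering the groups 1..5 from youngest to oldest:
Period 1.
Births: 22000 × 0.267 = 5874  |  70000 × 0.198 = 13860 ⇒ total 19734
Group 2: 35500 × 0.96 = 34080
Group 3: 22000 × 0.953 = 20966
Group 4: 70000 × 0.942 = 65940
Group 5: 61500 × 0.938 + 82500 × 0.472 = 57687 + 38940 = 96627
Net migration: Group 2 + 600 → 34680; Group 4 + 340 → 66280
Giving 19734 / 34680 / 20966 / 66280 / 96627.
Dependents (band 0–19 + band 80+) = 19734 + 96627 = 116361; working-age = 121926; ratio = 116361/121926 × 100 = 95.4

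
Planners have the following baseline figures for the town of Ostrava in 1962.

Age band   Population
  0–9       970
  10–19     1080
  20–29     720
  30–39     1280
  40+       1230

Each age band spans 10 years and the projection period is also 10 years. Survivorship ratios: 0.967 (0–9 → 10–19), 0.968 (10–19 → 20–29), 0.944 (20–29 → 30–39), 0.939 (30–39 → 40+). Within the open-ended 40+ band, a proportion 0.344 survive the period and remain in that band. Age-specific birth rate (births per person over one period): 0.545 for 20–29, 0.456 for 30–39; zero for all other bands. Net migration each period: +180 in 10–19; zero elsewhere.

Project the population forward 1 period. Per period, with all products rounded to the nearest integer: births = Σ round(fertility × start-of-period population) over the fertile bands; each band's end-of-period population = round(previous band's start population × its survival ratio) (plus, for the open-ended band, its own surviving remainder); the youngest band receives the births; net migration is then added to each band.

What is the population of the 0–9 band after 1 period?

Numbering the bands 1..5 from youngest to oldest:
Period 1:
Births: 720 * 0.545 = 392, 1280 * 0.456 = 584 → 976
Band 2: 970 * 0.967 = 938
Band 3: 1080 * 0.968 = 1045
Band 4: 720 * 0.944 = 680
Band 5: 1280 * 0.939 + 1230 * 0.344 = 1202 + 423 = 1625
Net migration: Band 2 + 180 → 1118
Giving 976 / 1118 / 1045 / 680 / 1625.

976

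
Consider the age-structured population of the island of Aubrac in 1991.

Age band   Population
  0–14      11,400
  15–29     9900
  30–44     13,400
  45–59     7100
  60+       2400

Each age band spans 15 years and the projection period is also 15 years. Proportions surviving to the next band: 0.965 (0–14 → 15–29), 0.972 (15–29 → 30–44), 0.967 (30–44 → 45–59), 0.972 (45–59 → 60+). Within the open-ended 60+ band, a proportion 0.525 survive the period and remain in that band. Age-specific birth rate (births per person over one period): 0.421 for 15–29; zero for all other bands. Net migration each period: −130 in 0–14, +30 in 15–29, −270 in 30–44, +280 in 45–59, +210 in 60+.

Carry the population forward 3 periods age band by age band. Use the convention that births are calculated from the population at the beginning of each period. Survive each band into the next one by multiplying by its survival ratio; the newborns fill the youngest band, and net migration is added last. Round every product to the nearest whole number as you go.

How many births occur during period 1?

4168

Call the groups 1 to 5, youngest first.
Period 1:
Births: 9900 * 0.421 = 4168
Group 2: 11400 * 0.965 = 11001
Group 3: 9900 * 0.972 = 9623
Group 4: 13400 * 0.967 = 12958
Group 5: 7100 * 0.972 + 2400 * 0.525 = 6901 + 1260 = 8161
Net migration: Group 1 − 130 → 4038; Group 2 + 30 → 11031; Group 3 − 270 → 9353; Group 4 + 280 → 13238; Group 5 + 210 → 8371
Giving 4038 / 11031 / 9353 / 13238 / 8371.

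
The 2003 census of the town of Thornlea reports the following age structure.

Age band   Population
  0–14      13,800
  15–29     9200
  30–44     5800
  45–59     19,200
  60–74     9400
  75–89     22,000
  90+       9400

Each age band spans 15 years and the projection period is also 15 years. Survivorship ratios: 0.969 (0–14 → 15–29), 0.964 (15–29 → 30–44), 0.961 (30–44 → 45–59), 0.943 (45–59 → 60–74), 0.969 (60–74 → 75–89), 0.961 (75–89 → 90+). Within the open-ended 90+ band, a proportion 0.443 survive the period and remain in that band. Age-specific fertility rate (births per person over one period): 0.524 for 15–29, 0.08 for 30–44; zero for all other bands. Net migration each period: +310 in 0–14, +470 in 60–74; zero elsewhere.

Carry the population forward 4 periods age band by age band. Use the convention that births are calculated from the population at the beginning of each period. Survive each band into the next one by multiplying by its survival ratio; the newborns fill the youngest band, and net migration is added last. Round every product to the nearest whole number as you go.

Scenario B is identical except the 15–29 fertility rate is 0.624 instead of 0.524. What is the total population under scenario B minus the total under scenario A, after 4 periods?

Period 1.
Births: 9200 × 0.524 = 4821 ; 5800 × 0.08 = 464 ⇒ total 5285
15–29: 13800 × 0.969 = 13372
30–44: 9200 × 0.964 = 8869
45–59: 5800 × 0.961 = 5574
60–74: 19200 × 0.943 = 18106
75–89: 9400 × 0.969 = 9109
90+: 22000 × 0.961 + 9400 × 0.443 = 21142 + 4164 = 25306
Net migration: 0–14 + 310 → 5595; 60–74 + 470 → 18576
Giving 5595 / 13372 / 8869 / 5574 / 18576 / 9109 / 25306.
Period 2.
Births: 13372 × 0.524 = 7007 ; 8869 × 0.08 = 710 ⇒ total 7717
15–29: 5595 × 0.969 = 5422
30–44: 13372 × 0.964 = 12891
45–59: 8869 × 0.961 = 8523
60–74: 5574 × 0.943 = 5256
75–89: 18576 × 0.969 = 18000
90+: 9109 × 0.961 + 25306 × 0.443 = 8754 + 11211 = 19965
Net migration: 0–14 + 310 → 8027; 60–74 + 470 → 5726
Giving 8027 / 5422 / 12891 / 8523 / 5726 / 18000 / 19965.
Period 3.
Births: 5422 × 0.524 = 2841 ; 12891 × 0.08 = 1031 ⇒ total 3872
15–29: 8027 × 0.969 = 7778
30–44: 5422 × 0.964 = 5227
45–59: 12891 × 0.961 = 12388
60–74: 8523 × 0.943 = 8037
75–89: 5726 × 0.969 = 5548
90+: 18000 × 0.961 + 19965 × 0.443 = 17298 + 8844 = 26142
Net migration: 0–14 + 310 → 4182; 60–74 + 470 → 8507
Giving 4182 / 7778 / 5227 / 12388 / 8507 / 5548 / 26142.
Period 4.
Births: 7778 × 0.524 = 4076 ; 5227 × 0.08 = 418 ⇒ total 4494
15–29: 4182 × 0.969 = 4052
30–44: 7778 × 0.964 = 7498
45–59: 5227 × 0.961 = 5023
60–74: 12388 × 0.943 = 11682
75–89: 8507 × 0.969 = 8243
90+: 5548 × 0.961 + 26142 × 0.443 = 5332 + 11581 = 16913
Net migration: 0–14 + 310 → 4804; 60–74 + 470 → 12152
Giving 4804 / 4052 / 7498 / 5023 / 12152 / 8243 / 16913.
Scenario A total after 4 periods: 58685
Scenario B projection —
Period 1.
Births: 9200 × 0.624 = 5741 ; 5800 × 0.08 = 464 ⇒ total 6205
15–29: 13800 × 0.969 = 13372
30–44: 9200 × 0.964 = 8869
45–59: 5800 × 0.961 = 5574
60–74: 19200 × 0.943 = 18106
75–89: 9400 × 0.969 = 9109
90+: 22000 × 0.961 + 9400 × 0.443 = 21142 + 4164 = 25306
Net migration: 0–14 + 310 → 6515; 60–74 + 470 → 18576
Giving 6515 / 13372 / 8869 / 5574 / 18576 / 9109 / 25306.
Period 2.
Births: 13372 × 0.624 = 8344 ; 8869 × 0.08 = 710 ⇒ total 9054
15–29: 6515 × 0.969 = 6313
30–44: 13372 × 0.964 = 12891
45–59: 8869 × 0.961 = 8523
60–74: 5574 × 0.943 = 5256
75–89: 18576 × 0.969 = 18000
90+: 9109 × 0.961 + 25306 × 0.443 = 8754 + 11211 = 19965
Net migration: 0–14 + 310 → 9364; 60–74 + 470 → 5726
Giving 9364 / 6313 / 12891 / 8523 / 5726 / 18000 / 19965.
Period 3.
Births: 6313 × 0.624 = 3939 ; 12891 × 0.08 = 1031 ⇒ total 4970
15–29: 9364 × 0.969 = 9074
30–44: 6313 × 0.964 = 6086
45–59: 12891 × 0.961 = 12388
60–74: 8523 × 0.943 = 8037
75–89: 5726 × 0.969 = 5548
90+: 18000 × 0.961 + 19965 × 0.443 = 17298 + 8844 = 26142
Net migration: 0–14 + 310 → 5280; 60–74 + 470 → 8507
Giving 5280 / 9074 / 6086 / 12388 / 8507 / 5548 / 26142.
Period 4.
Births: 9074 × 0.624 = 5662 ; 6086 × 0.08 = 487 ⇒ total 6149
15–29: 5280 × 0.969 = 5116
30–44: 9074 × 0.964 = 8747
45–59: 6086 × 0.961 = 5849
60–74: 12388 × 0.943 = 11682
75–89: 8507 × 0.969 = 8243
90+: 5548 × 0.961 + 26142 × 0.443 = 5332 + 11581 = 16913
Net migration: 0–14 + 310 → 6459; 60–74 + 470 → 12152
Giving 6459 / 5116 / 8747 / 5849 / 12152 / 8243 / 16913.
Scenario B total after 4 periods: 63479
Difference B − A = 63479 − 58685 = 4794

4794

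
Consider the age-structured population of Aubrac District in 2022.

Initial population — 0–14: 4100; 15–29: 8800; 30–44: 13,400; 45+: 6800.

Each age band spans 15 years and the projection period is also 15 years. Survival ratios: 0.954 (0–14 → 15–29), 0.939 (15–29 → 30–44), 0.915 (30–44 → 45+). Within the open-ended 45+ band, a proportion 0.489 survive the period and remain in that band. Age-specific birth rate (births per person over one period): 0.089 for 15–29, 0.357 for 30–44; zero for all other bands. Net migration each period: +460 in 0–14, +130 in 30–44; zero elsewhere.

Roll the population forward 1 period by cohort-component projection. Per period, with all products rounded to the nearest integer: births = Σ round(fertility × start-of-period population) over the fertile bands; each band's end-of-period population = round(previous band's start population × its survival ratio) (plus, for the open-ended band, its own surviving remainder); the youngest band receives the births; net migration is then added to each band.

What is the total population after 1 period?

33917

Call the groups 1 to 4, youngest first.
Period 1.
Births: 8800 × 0.089 = 783 ; 13400 × 0.357 = 4784 → 5567
Group 2: 4100 × 0.954 = 3911
Group 3: 8800 × 0.939 = 8263
Group 4: 13400 × 0.915 + 6800 × 0.489 = 12261 + 3325 = 15586
Net migration: Group 1 + 460 → 6027; Group 3 + 130 → 8393
Giving 6027 / 3911 / 8393 / 15586.
Total after period 1: 6027 + 3911 + 8393 + 15586 = 33917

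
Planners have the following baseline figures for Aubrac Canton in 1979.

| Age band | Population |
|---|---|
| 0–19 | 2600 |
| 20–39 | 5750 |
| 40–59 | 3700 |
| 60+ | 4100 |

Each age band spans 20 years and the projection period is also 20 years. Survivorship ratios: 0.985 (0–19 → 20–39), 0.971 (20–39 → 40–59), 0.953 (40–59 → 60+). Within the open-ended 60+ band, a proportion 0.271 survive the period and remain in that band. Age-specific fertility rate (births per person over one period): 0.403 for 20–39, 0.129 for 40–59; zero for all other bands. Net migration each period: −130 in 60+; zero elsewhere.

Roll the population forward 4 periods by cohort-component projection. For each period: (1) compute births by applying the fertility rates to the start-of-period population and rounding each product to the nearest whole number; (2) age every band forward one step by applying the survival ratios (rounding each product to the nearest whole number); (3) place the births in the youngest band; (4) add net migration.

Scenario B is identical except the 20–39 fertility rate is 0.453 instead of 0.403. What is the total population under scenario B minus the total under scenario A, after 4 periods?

Period 1.
Births: 5750 * 0.403 = 2317, 3700 * 0.129 = 477 — total 2794
20–39: 2600 * 0.985 = 2561
40–59: 5750 * 0.971 = 5583
60+: 3700 * 0.953 + 4100 * 0.271 = 3526 + 1111 = 4637
Net migration: 60+ − 130 → 4507
End of period: [2794, 2561, 5583, 4507]
Period 2.
Births: 2561 * 0.403 = 1032, 5583 * 0.129 = 720 — total 1752
20–39: 2794 * 0.985 = 2752
40–59: 2561 * 0.971 = 2487
60+: 5583 * 0.953 + 4507 * 0.271 = 5321 + 1221 = 6542
Net migration: 60+ − 130 → 6412
End of period: [1752, 2752, 2487, 6412]
Period 3.
Births: 2752 * 0.403 = 1109, 2487 * 0.129 = 321 — total 1430
20–39: 1752 * 0.985 = 1726
40–59: 2752 * 0.971 = 2672
60+: 2487 * 0.953 + 6412 * 0.271 = 2370 + 1738 = 4108
Net migration: 60+ − 130 → 3978
End of period: [1430, 1726, 2672, 3978]
Period 4.
Births: 1726 * 0.403 = 696, 2672 * 0.129 = 345 — total 1041
20–39: 1430 * 0.985 = 1409
40–59: 1726 * 0.971 = 1676
60+: 2672 * 0.953 + 3978 * 0.271 = 2546 + 1078 = 3624
Net migration: 60+ − 130 → 3494
End of period: [1041, 1409, 1676, 3494]
Scenario A total after 4 periods: 7620
Scenario B projection —
Period 1.
Births: 5750 * 0.453 = 2605, 3700 * 0.129 = 477 — total 3082
20–39: 2600 * 0.985 = 2561
40–59: 5750 * 0.971 = 5583
60+: 3700 * 0.953 + 4100 * 0.271 = 3526 + 1111 = 4637
Net migration: 60+ − 130 → 4507
End of period: [3082, 2561, 5583, 4507]
Period 2.
Births: 2561 * 0.453 = 1160, 5583 * 0.129 = 720 — total 1880
20–39: 3082 * 0.985 = 3036
40–59: 2561 * 0.971 = 2487
60+: 5583 * 0.953 + 4507 * 0.271 = 5321 + 1221 = 6542
Net migration: 60+ − 130 → 6412
End of period: [1880, 3036, 2487, 6412]
Period 3.
Births: 3036 * 0.453 = 1375, 2487 * 0.129 = 321 — total 1696
20–39: 1880 * 0.985 = 1852
40–59: 3036 * 0.971 = 2948
60+: 2487 * 0.953 + 6412 * 0.271 = 2370 + 1738 = 4108
Net migration: 60+ − 130 → 3978
End of period: [1696, 1852, 2948, 3978]
Period 4.
Births: 1852 * 0.453 = 839, 2948 * 0.129 = 380 — total 1219
20–39: 1696 * 0.985 = 1671
40–59: 1852 * 0.971 = 1798
60+: 2948 * 0.953 + 3978 * 0.271 = 2809 + 1078 = 3887
Net migration: 60+ − 130 → 3757
End of period: [1219, 1671, 1798, 3757]
Scenario B total after 4 periods: 8445
Difference B − A = 8445 − 7620 = 825

825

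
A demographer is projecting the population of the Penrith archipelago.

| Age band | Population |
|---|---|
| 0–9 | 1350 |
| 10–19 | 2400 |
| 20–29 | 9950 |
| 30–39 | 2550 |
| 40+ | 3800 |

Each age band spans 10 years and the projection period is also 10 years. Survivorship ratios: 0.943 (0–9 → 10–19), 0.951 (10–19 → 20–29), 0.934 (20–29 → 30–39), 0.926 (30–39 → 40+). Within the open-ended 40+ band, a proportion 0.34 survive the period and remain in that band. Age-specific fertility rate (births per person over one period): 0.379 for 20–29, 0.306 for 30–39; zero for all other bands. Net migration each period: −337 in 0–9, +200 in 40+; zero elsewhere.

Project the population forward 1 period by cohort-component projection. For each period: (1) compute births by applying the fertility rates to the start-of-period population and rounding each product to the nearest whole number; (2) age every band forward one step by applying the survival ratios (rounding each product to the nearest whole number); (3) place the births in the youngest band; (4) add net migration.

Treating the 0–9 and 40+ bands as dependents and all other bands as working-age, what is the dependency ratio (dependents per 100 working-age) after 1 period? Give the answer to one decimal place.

62.8

[period 1]
Births: 9950 × 0.379 = 3771 ; 2550 × 0.306 = 780 → total 4551
10–19: 1350 × 0.943 = 1273
20–29: 2400 × 0.951 = 2282
30–39: 9950 × 0.934 = 9293
40+: 2550 × 0.926 + 3800 × 0.34 = 2361 + 1292 = 3653
Net migration: 0–9 − 337 → 4214; 40+ + 200 → 3853
Population now: 0–9=4214, 10–19=1273, 20–29=2282, 30–39=9293, 40+=3853
Dependents (band 0–9 + band 40+) = 4214 + 3853 = 8067; working-age = 12848; ratio = 8067/12848 × 100 = 62.8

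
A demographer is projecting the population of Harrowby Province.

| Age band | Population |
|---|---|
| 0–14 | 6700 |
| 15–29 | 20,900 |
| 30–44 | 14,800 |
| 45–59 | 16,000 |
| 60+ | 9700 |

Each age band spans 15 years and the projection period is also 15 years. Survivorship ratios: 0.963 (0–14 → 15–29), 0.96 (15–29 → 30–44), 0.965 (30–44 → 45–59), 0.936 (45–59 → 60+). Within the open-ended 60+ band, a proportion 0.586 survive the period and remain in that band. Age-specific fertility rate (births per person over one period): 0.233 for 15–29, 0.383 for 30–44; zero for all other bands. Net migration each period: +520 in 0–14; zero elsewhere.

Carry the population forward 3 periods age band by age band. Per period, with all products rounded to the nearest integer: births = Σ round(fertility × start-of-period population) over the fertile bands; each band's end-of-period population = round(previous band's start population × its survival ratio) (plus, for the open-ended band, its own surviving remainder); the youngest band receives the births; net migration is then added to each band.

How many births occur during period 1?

10538

[period 1]
Births: 20900 × 0.233 = 4870 ; 14800 × 0.383 = 5668 → total 10538
15–29: 6700 × 0.963 = 6452
30–44: 20900 × 0.96 = 20064
45–59: 14800 × 0.965 = 14282
60+: 16000 × 0.936 + 9700 × 0.586 = 14976 + 5684 = 20660
Net migration: 0–14 + 520 → 11058
→ [11058, 6452, 20064, 14282, 20660]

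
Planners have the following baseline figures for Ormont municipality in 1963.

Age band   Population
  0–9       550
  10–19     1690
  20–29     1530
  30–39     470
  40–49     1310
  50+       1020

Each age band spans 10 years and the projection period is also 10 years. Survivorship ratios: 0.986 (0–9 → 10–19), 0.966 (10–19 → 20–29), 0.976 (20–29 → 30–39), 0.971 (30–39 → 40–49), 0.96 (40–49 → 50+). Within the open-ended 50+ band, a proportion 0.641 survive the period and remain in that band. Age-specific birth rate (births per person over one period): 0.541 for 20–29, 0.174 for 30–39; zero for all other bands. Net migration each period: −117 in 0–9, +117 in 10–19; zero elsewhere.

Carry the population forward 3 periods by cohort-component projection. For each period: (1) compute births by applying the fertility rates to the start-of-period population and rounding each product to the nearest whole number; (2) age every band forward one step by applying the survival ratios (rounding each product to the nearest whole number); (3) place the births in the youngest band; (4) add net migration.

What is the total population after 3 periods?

7131

(Bands numbered youngest = 1 to oldest = 6.)
Period 1:
Births: 1530 * 0.541 = 828, 470 * 0.174 = 82 → 910
Band 2: 550 * 0.986 = 542
Band 3: 1690 * 0.966 = 1633
Band 4: 1530 * 0.976 = 1493
Band 5: 470 * 0.971 = 456
Band 6: 1310 * 0.96 + 1020 * 0.641 = 1258 + 654 = 1912
Net migration: Band 1 − 117 → 793; Band 2 + 117 → 659
Giving 793 / 659 / 1633 / 1493 / 456 / 1912.
Period 2:
Births: 1633 * 0.541 = 883, 1493 * 0.174 = 260 → 1143
Band 2: 793 * 0.986 = 782
Band 3: 659 * 0.966 = 637
Band 4: 1633 * 0.976 = 1594
Band 5: 1493 * 0.971 = 1450
Band 6: 456 * 0.96 + 1912 * 0.641 = 438 + 1226 = 1664
Net migration: Band 1 − 117 → 1026; Band 2 + 117 → 899
Giving 1026 / 899 / 637 / 1594 / 1450 / 1664.
Period 3:
Births: 637 * 0.541 = 345, 1594 * 0.174 = 277 → 622
Band 2: 1026 * 0.986 = 1012
Band 3: 899 * 0.966 = 868
Band 4: 637 * 0.976 = 622
Band 5: 1594 * 0.971 = 1548
Band 6: 1450 * 0.96 + 1664 * 0.641 = 1392 + 1067 = 2459
Net migration: Band 1 − 117 → 505; Band 2 + 117 → 1129
Giving 505 / 1129 / 868 / 622 / 1548 / 2459.
Total after period 3: 505 + 1129 + 868 + 622 + 1548 + 2459 = 7131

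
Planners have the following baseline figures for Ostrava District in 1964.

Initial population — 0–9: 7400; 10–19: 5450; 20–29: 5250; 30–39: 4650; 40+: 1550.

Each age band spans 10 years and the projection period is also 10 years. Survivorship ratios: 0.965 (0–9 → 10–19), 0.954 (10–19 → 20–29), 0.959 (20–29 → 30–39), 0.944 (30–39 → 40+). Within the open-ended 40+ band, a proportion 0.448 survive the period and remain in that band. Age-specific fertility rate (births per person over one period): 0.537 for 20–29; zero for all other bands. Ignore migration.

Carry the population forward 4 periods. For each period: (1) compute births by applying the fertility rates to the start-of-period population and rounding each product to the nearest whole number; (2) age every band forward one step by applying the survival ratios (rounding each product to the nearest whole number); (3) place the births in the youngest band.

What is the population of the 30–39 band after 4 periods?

Period 1:
Births: 5250 × 0.537 = 2819
10–19: 7400 × 0.965 = 7141
20–29: 5450 × 0.954 = 5199
30–39: 5250 × 0.959 = 5035
40+: 4650 × 0.944 + 1550 × 0.448 = 4390 + 694 = 5084
Population now: 0–9=2819, 10–19=7141, 20–29=5199, 30–39=5035, 40+=5084
Period 2:
Births: 5199 × 0.537 = 2792
10–19: 2819 × 0.965 = 2720
20–29: 7141 × 0.954 = 6813
30–39: 5199 × 0.959 = 4986
40+: 5035 × 0.944 + 5084 × 0.448 = 4753 + 2278 = 7031
Population now: 0–9=2792, 10–19=2720, 20–29=6813, 30–39=4986, 40+=7031
Period 3:
Births: 6813 × 0.537 = 3659
10–19: 2792 × 0.965 = 2694
20–29: 2720 × 0.954 = 2595
30–39: 6813 × 0.959 = 6534
40+: 4986 × 0.944 + 7031 × 0.448 = 4707 + 3150 = 7857
Population now: 0–9=3659, 10–19=2694, 20–29=2595, 30–39=6534, 40+=7857
Period 4:
Births: 2595 × 0.537 = 1394
10–19: 3659 × 0.965 = 3531
20–29: 2694 × 0.954 = 2570
30–39: 2595 × 0.959 = 2489
40+: 6534 × 0.944 + 7857 × 0.448 = 6168 + 3520 = 9688
Population now: 0–9=1394, 10–19=3531, 20–29=2570, 30–39=2489, 40+=9688

2489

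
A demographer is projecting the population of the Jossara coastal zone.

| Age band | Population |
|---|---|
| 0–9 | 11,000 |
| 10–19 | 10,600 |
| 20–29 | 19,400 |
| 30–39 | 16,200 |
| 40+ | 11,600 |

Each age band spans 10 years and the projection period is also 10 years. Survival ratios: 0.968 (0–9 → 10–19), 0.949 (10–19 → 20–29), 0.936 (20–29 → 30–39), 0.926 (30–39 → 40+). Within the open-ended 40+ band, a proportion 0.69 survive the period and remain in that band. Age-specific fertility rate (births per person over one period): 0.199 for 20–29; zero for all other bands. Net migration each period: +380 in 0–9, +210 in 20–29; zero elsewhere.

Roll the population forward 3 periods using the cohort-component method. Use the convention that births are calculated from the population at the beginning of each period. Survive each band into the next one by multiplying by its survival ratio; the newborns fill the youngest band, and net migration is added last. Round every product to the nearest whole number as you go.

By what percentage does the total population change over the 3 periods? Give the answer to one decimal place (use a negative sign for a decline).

-27.3

Call the groups 1 to 5, youngest first.
Period 1.
Births: 19400 * 0.199 = 3861
Group 2: 11000 * 0.968 = 10648
Group 3: 10600 * 0.949 = 10059
Group 4: 19400 * 0.936 = 18158
Group 5: 16200 * 0.926 + 11600 * 0.69 = 15001 + 8004 = 23005
Net migration: Group 1 + 380 → 4241; Group 3 + 210 → 10269
Giving 4241 / 10648 / 10269 / 18158 / 23005.
Period 2.
Births: 10269 * 0.199 = 2044
Group 2: 4241 * 0.968 = 4105
Group 3: 10648 * 0.949 = 10105
Group 4: 10269 * 0.936 = 9612
Group 5: 18158 * 0.926 + 23005 * 0.69 = 16814 + 15873 = 32687
Net migration: Group 1 + 380 → 2424; Group 3 + 210 → 10315
Giving 2424 / 4105 / 10315 / 9612 / 32687.
Period 3.
Births: 10315 * 0.199 = 2053
Group 2: 2424 * 0.968 = 2346
Group 3: 4105 * 0.949 = 3896
Group 4: 10315 * 0.936 = 9655
Group 5: 9612 * 0.926 + 32687 * 0.69 = 8901 + 22554 = 31455
Net migration: Group 1 + 380 → 2433; Group 3 + 210 → 4106
Giving 2433 / 2346 / 4106 / 9655 / 31455.
Total: 68800 → 49995; change = -18805; percentage change = -27.3%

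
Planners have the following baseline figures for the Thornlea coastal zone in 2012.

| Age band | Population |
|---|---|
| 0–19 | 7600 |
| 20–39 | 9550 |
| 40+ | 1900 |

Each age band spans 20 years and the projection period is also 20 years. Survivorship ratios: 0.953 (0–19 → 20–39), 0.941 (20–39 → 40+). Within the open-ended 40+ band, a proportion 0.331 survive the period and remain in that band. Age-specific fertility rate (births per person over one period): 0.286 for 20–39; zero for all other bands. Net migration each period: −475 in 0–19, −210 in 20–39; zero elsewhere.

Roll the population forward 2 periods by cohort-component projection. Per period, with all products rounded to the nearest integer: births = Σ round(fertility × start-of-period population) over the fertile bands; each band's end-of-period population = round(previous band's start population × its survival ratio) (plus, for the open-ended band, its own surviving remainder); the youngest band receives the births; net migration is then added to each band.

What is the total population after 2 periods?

13277

Call the groups 1 to 3, youngest first.
— Period 1 —
Births: 9550 * 0.286 = 2731
Group 2: 7600 * 0.953 = 7243
Group 3: 9550 * 0.941 + 1900 * 0.331 = 8987 + 629 = 9616
Net migration: Group 1 − 475 → 2256; Group 2 − 210 → 7033
→ [2256, 7033, 9616]
— Period 2 —
Births: 7033 * 0.286 = 2011
Group 2: 2256 * 0.953 = 2150
Group 3: 7033 * 0.941 + 9616 * 0.331 = 6618 + 3183 = 9801
Net migration: Group 1 − 475 → 1536; Group 2 − 210 → 1940
→ [1536, 1940, 9801]
Total after period 2: 1536 + 1940 + 9801 = 13277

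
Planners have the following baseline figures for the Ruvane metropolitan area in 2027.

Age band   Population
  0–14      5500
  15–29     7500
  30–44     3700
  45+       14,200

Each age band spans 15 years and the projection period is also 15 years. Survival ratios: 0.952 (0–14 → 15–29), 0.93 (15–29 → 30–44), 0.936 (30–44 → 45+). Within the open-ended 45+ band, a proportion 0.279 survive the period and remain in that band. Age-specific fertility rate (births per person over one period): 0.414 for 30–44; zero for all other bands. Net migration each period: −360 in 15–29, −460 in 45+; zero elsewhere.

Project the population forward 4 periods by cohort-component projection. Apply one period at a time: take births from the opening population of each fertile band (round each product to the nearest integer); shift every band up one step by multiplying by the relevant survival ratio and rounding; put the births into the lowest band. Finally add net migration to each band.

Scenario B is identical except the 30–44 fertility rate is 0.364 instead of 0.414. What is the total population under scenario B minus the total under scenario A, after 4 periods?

-789

Let band 1 be 0–14 through band 4 = 45+.
Period 1:
Births: 3700 × 0.414 = 1532
Band 2: 5500 × 0.952 = 5236
Band 3: 7500 × 0.93 = 6975
Band 4: 3700 × 0.936 + 14200 × 0.279 = 3463 + 3962 = 7425
Net migration: Band 2 − 360 → 4876; Band 4 − 460 → 6965
End of period: [1532, 4876, 6975, 6965]
Period 2:
Births: 6975 × 0.414 = 2888
Band 2: 1532 × 0.952 = 1458
Band 3: 4876 × 0.93 = 4535
Band 4: 6975 × 0.936 + 6965 × 0.279 = 6529 + 1943 = 8472
Net migration: Band 2 − 360 → 1098; Band 4 − 460 → 8012
End of period: [2888, 1098, 4535, 8012]
Period 3:
Births: 4535 × 0.414 = 1877
Band 2: 2888 × 0.952 = 2749
Band 3: 1098 × 0.93 = 1021
Band 4: 4535 × 0.936 + 8012 × 0.279 = 4245 + 2235 = 6480
Net migration: Band 2 − 360 → 2389; Band 4 − 460 → 6020
End of period: [1877, 2389, 1021, 6020]
Period 4:
Births: 1021 × 0.414 = 423
Band 2: 1877 × 0.952 = 1787
Band 3: 2389 × 0.93 = 2222
Band 4: 1021 × 0.936 + 6020 × 0.279 = 956 + 1680 = 2636
Net migration: Band 2 − 360 → 1427; Band 4 − 460 → 2176
End of period: [423, 1427, 2222, 2176]
Scenario A total after 4 periods: 6248
Scenario B projection —
Period 1:
Births: 3700 × 0.364 = 1347
Band 2: 5500 × 0.952 = 5236
Band 3: 7500 × 0.93 = 6975
Band 4: 3700 × 0.936 + 14200 × 0.279 = 3463 + 3962 = 7425
Net migration: Band 2 − 360 → 4876; Band 4 − 460 → 6965
End of period: [1347, 4876, 6975, 6965]
Period 2:
Births: 6975 × 0.364 = 2539
Band 2: 1347 × 0.952 = 1282
Band 3: 4876 × 0.93 = 4535
Band 4: 6975 × 0.936 + 6965 × 0.279 = 6529 + 1943 = 8472
Net migration: Band 2 − 360 → 922; Band 4 − 460 → 8012
End of period: [2539, 922, 4535, 8012]
Period 3:
Births: 4535 × 0.364 = 1651
Band 2: 2539 × 0.952 = 2417
Band 3: 922 × 0.93 = 857
Band 4: 4535 × 0.936 + 8012 × 0.279 = 4245 + 2235 = 6480
Net migration: Band 2 − 360 → 2057; Band 4 − 460 → 6020
End of period: [1651, 2057, 857, 6020]
Period 4:
Births: 857 × 0.364 = 312
Band 2: 1651 × 0.952 = 1572
Band 3: 2057 × 0.93 = 1913
Band 4: 857 × 0.936 + 6020 × 0.279 = 802 + 1680 = 2482
Net migration: Band 2 − 360 → 1212; Band 4 − 460 → 2022
End of period: [312, 1212, 1913, 2022]
Scenario B total after 4 periods: 5459
Difference B − A = 5459 − 6248 = -789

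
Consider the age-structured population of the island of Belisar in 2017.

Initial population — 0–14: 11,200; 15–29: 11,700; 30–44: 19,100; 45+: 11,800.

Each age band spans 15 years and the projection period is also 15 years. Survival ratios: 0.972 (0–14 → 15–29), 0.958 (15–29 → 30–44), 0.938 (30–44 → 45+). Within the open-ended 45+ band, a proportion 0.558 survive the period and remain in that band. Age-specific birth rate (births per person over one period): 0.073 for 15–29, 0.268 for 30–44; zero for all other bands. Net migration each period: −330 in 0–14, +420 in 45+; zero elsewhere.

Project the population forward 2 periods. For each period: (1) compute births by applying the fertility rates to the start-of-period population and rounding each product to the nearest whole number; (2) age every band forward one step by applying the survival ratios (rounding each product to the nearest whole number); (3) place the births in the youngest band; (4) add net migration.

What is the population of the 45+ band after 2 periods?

Let band 1 be 0–14 through band 4 = 45+.
— Period 1 —
Births: 11700 × 0.073 = 854  |  19100 × 0.268 = 5119 ⇒ total 5973
Band 2: 11200 × 0.972 = 10886
Band 3: 11700 × 0.958 = 11209
Band 4: 19100 × 0.938 + 11800 × 0.558 = 17916 + 6584 = 24500
Net migration: Band 1 − 330 → 5643; Band 4 + 420 → 24920
Giving 5643 / 10886 / 11209 / 24920.
— Period 2 —
Births: 10886 × 0.073 = 795  |  11209 × 0.268 = 3004 ⇒ total 3799
Band 2: 5643 × 0.972 = 5485
Band 3: 10886 × 0.958 = 10429
Band 4: 11209 × 0.938 + 24920 × 0.558 = 10514 + 13905 = 24419
Net migration: Band 1 − 330 → 3469; Band 4 + 420 → 24839
Giving 3469 / 5485 / 10429 / 24839.

24839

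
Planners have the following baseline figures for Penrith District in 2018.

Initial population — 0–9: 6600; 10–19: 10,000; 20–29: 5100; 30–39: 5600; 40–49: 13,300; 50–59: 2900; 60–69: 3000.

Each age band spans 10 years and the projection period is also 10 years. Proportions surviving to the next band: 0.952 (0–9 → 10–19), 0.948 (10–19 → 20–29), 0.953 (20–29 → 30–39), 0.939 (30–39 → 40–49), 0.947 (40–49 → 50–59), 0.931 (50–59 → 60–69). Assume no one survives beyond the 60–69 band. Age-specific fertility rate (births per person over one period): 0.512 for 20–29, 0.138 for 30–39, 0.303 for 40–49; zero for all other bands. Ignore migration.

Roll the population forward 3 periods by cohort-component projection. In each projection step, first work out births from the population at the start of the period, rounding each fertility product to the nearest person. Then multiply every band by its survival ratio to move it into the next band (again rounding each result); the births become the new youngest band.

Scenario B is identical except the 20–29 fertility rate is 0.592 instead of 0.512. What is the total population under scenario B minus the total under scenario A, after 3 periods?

After projecting period 1:
Births: 5100 × 0.512 = 2611, 5600 × 0.138 = 773, 13300 × 0.303 = 4030 → 7414
10–19: 6600 × 0.952 = 6283
20–29: 10000 × 0.948 = 9480
30–39: 5100 × 0.953 = 4860
40–49: 5600 × 0.939 = 5258
50–59: 13300 × 0.947 = 12595
60–69: 2900 × 0.931 = 2700
Giving 7414 / 6283 / 9480 / 4860 / 5258 / 12595 / 2700.
After projecting period 2:
Births: 9480 × 0.512 = 4854, 4860 × 0.138 = 671, 5258 × 0.303 = 1593 → 7118
10–19: 7414 × 0.952 = 7058
20–29: 6283 × 0.948 = 5956
30–39: 9480 × 0.953 = 9034
40–49: 4860 × 0.939 = 4564
50–59: 5258 × 0.947 = 4979
60–69: 12595 × 0.931 = 11726
Giving 7118 / 7058 / 5956 / 9034 / 4564 / 4979 / 11726.
After projecting period 3:
Births: 5956 × 0.512 = 3049, 9034 × 0.138 = 1247, 4564 × 0.303 = 1383 → 5679
10–19: 7118 × 0.952 = 6776
20–29: 7058 × 0.948 = 6691
30–39: 5956 × 0.953 = 5676
40–49: 9034 × 0.939 = 8483
50–59: 4564 × 0.947 = 4322
60–69: 4979 × 0.931 = 4635
Giving 5679 / 6776 / 6691 / 5676 / 8483 / 4322 / 4635.
Scenario A total after 3 periods: 42262
Scenario B projection —
After projecting period 1:
Births: 5100 × 0.592 = 3019, 5600 × 0.138 = 773, 13300 × 0.303 = 4030 → 7822
10–19: 6600 × 0.952 = 6283
20–29: 10000 × 0.948 = 9480
30–39: 5100 × 0.953 = 4860
40–49: 5600 × 0.939 = 5258
50–59: 13300 × 0.947 = 12595
60–69: 2900 × 0.931 = 2700
Giving 7822 / 6283 / 9480 / 4860 / 5258 / 12595 / 2700.
After projecting period 2:
Births: 9480 × 0.592 = 5612, 4860 × 0.138 = 671, 5258 × 0.303 = 1593 → 7876
10–19: 7822 × 0.952 = 7447
20–29: 6283 × 0.948 = 5956
30–39: 9480 × 0.953 = 9034
40–49: 4860 × 0.939 = 4564
50–59: 5258 × 0.947 = 4979
60–69: 12595 × 0.931 = 11726
Giving 7876 / 7447 / 5956 / 9034 / 4564 / 4979 / 11726.
After projecting period 3:
Births: 5956 × 0.592 = 3526, 9034 × 0.138 = 1247, 4564 × 0.303 = 1383 → 6156
10–19: 7876 × 0.952 = 7498
20–29: 7447 × 0.948 = 7060
30–39: 5956 × 0.953 = 5676
40–49: 9034 × 0.939 = 8483
50–59: 4564 × 0.947 = 4322
60–69: 4979 × 0.931 = 4635
Giving 6156 / 7498 / 7060 / 5676 / 8483 / 4322 / 4635.
Scenario B total after 3 periods: 43830
Difference B − A = 43830 − 42262 = 1568

1568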